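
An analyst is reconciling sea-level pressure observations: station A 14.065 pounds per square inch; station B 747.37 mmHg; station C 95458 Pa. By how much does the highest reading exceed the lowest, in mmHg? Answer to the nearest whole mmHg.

31 mmHg

station A: 14.065 psi = 727.37 mmHg.
station C: 95458 Pa = 715.99 mmHg.
Spread: 747.37 − 715.99 = 31 mmHg.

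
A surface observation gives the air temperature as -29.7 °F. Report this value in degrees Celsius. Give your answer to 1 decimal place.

-34.3 °C

°C = (°F − 32) × 5/9 = (-29.7 − 32) / 1.8 = -34.3 °C.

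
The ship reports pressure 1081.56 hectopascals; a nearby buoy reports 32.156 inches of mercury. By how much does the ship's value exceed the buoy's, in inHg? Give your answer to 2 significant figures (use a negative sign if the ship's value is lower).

the ship: 1081.56 hPa = 31.9384 inHg.
Difference: 31.9384 − 32.1560 = -0.22 inHg.

-0.22 inHg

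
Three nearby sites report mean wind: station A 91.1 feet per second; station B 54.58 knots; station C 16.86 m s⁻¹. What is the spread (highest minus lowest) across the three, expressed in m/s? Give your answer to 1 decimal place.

station A: 91.1 ft/s = 27.767 m/s.
station B: 54.58 kt = 28.078 m/s.
Spread: 28.078 − 16.860 = 11.2 m/s.

11.2 m/s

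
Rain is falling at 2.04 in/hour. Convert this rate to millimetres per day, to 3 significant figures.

1240 mm/day

2.04 in/hour × 25.4 mm/in × 24 hour/day = 1240 mm/day.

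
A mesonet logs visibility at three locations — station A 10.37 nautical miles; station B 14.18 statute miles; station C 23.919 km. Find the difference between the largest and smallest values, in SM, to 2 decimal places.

2.93 SM

station A: 10.37 nmi = 11.9336 SM.
station C: 23.919 km = 14.8626 SM.
Spread: 14.8626 − 11.9336 = 2.93 SM.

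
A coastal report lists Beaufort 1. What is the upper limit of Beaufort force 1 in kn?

Beaufort 1 (light air) spans 1–3 knots.

3 kt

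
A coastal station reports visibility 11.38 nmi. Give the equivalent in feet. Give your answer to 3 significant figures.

69100 ft

1 nmi = 6076.12 ft, so 11.38 × 6076.12 = 69100 ft.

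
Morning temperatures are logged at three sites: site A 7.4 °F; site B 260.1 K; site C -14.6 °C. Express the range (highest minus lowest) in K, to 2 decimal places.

1.55 K

site A: 7.4 °F = -13.667 °C.
site B: 260.1 K = -13.050 °C.
Spread: (-13.050) − (-14.600) = 1.550 °C.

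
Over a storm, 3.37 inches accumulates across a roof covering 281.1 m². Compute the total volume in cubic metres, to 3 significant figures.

24.1 cubic metres

Depth: 3.37 in × 25.4 = 85.598 mm.
1 mm over 1 m² is 1 L, so volume = 85.598 × 281.1 = 24061.598 L = 24.1 m³.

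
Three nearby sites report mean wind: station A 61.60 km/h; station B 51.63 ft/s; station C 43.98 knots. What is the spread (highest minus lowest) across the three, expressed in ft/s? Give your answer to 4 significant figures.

22.60 ft/s

station A: 61.60 km/h = 56.1388 ft/s.
station C: 43.98 kt = 74.2299 ft/s.
Spread: 74.2299 − 51.6300 = 22.60 ft/s.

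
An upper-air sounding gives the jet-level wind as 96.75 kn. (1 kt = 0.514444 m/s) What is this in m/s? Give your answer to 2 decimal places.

49.77 m/s

1 kt = 0.514444 m/s, so 96.75 × 0.514444 = 49.77 m/s.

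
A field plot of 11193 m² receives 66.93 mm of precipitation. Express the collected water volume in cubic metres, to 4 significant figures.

749.1 cubic metres

1 mm over 1 m² is 1 L, so volume = 66.93 × 11193 = 749147.49 L = 749.1 m³.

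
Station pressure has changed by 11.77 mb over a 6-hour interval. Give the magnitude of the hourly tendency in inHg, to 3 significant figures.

0.0579 inHg per hour

11.77 mb / 6 h × 0.02953 inHg/mb = 0.0579 inHg/h.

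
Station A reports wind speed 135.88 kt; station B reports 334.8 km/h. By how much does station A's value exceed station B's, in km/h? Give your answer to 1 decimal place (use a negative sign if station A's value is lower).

-83.2 km/h

station A: 135.88 kt = 251.6498 km/h.
Difference: 251.6498 − 334.8000 = -83.2 km/h.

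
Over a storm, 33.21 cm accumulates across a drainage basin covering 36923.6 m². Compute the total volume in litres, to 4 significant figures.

12260000 litres

Depth: 33.21 cm × 10 = 332.1 mm.
1 mm over 1 m² is 1 L, so volume = 332.1 × 36923.6 = 12262328 L ≈ 12260000 L.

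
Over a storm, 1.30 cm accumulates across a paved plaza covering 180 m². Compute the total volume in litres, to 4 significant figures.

Depth: 1.30 cm × 10 = 13 mm.
1 mm over 1 m² is 1 L, so volume = 13 × 180 = 2340 L.

2340 litres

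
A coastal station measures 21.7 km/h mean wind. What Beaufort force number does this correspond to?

Beaufort force 4

21.7 km/h = 6.0 m/s, which is Beaufort 4 (moderate breeze, 5.5–7.9 m/s).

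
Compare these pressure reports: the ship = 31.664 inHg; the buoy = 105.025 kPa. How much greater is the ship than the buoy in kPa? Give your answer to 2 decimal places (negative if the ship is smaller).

the ship: 31.664 inHg = 107.2266 kPa.
Difference: 107.2266 − 105.0250 = 2.20 kPa.

2.20 kPa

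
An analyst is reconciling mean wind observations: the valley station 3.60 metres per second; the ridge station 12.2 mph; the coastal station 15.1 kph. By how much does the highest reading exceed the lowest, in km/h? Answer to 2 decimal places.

6.67 km/h

the valley station: 3.60 m/s = 12.9600 km/h.
the ridge station: 12.2 mph = 19.6340 km/h.
Spread: 19.6340 − 12.9600 = 6.67 km/h.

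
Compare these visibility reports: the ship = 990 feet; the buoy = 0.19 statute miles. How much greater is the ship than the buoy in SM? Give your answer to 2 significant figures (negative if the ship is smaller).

-0.0025 SM

the ship: 990 ft = 0.187500 SM.
Difference: 0.187500 − 0.190000 = -0.0025 SM.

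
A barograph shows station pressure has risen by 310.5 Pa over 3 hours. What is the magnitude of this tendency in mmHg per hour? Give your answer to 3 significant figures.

0.776 mmHg per hour

310.5 Pa / 3 h × 0.00750062 mmHg/Pa = 0.776 mmHg/h.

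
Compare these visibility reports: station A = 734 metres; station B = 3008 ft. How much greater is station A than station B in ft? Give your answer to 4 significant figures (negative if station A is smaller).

-599.9 ft

station A: 734 m = 2408.136 ft.
Difference: 2408.136 − 3008.000 = -599.9 ft.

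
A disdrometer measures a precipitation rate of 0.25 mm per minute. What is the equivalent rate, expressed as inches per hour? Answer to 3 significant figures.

0.591 in/hour

0.25 mm/minute × 0.0393701 in/mm × 60 minute/hour = 0.591 in/hour.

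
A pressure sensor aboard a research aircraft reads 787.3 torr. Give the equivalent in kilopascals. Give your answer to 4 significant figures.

105.0 kPa

1 mmHg = 0.133322 kPa, so 787.3 × 0.133322 = 105.0 kPa.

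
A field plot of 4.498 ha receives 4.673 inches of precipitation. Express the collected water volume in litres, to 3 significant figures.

5340000 litres

Depth: 4.673 in × 25.4 = 118.6942 mm.
Area: 4.498 ha = 44980 m².
1 mm over 1 m² is 1 L, so volume = 118.6942 × 44980 = 5338865.1 L ≈ 5340000 L.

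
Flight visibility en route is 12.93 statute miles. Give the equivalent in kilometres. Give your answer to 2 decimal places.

1 SM = 1.60934 km, so 12.93 × 1.60934 = 20.81 km.

20.81 km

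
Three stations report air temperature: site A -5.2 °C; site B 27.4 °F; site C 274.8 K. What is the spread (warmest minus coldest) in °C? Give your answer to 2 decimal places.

6.85 °C

site B: 27.4 °F = -2.556 °C.
site C: 274.8 K = 1.650 °C.
Spread: 1.650 − (-5.200) = 6.850 °C.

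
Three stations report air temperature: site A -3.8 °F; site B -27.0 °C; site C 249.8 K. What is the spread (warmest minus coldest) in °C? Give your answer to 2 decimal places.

site A: -3.8 °F = -19.889 °C.
site C: 249.8 K = -23.350 °C.
Spread: (-19.889) − (-27.000) = 7.111 °C.

7.11 °C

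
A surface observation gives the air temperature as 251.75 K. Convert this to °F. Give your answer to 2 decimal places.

First to °C: -21.40 °C.
Then to °F: -6.52 °F.

-6.52 °F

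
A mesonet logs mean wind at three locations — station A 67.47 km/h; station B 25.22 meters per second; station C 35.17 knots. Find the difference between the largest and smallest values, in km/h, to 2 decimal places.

25.66 km/h

station B: 25.22 m/s = 90.7920 km/h.
station C: 35.17 kt = 65.1348 km/h.
Spread: 90.7920 − 65.1348 = 25.66 km/h.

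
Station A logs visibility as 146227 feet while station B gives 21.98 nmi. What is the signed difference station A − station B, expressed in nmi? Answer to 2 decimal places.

station A: 146227 ft = 24.0659 nmi.
Difference: 24.0659 − 21.9800 = 2.09 nmi.

2.09 nmi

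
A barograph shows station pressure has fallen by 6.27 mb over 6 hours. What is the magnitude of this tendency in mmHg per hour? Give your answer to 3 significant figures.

6.27 mb / 6 h × 0.750062 mmHg/mb = 0.784 mmHg/h.

0.784 mmHg per hour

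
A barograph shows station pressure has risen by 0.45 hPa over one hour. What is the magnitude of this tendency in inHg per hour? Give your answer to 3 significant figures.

0.0133 inHg per hour

0.45 hPa / 1 h × 0.02953 inHg/hPa = 0.0133 inHg/h.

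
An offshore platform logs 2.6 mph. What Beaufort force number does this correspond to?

2.6 mph = 1.2 m/s, which is Beaufort 1 (light air, 0.3–1.5 m/s).

Beaufort force 1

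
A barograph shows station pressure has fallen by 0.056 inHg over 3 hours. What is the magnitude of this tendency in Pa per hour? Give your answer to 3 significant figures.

0.056 inHg / 3 h × 3386.39 Pa/inHg = 63.2 Pa/h.

63.2 Pa per hour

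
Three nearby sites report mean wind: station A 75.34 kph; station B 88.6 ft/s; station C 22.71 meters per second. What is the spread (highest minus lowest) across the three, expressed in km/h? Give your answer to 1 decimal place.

station B: 88.6 ft/s = 97.219 km/h.
station C: 22.71 m/s = 81.756 km/h.
Spread: 97.219 − 75.340 = 21.9 km/h.

21.9 km/h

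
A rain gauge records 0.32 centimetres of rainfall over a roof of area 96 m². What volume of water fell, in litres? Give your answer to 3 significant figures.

Depth: 0.32 cm × 10 = 3.2 mm.
1 mm over 1 m² is 1 L, so volume = 3.2 × 96 = 307.2 L ≈ 307 L.

307 litres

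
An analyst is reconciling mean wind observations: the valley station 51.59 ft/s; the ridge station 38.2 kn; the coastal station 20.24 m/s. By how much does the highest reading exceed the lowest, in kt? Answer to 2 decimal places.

the valley station: 51.59 ft/s = 30.5662 kt.
the coastal station: 20.24 m/s = 39.3434 kt.
Spread: 39.3434 − 30.5662 = 8.78 kt.

8.78 kt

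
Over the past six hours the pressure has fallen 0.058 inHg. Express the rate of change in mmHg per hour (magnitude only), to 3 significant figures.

0.246 mmHg per hour

0.058 inHg / 6 h × 25.4 mmHg/inHg = 0.246 mmHg/h.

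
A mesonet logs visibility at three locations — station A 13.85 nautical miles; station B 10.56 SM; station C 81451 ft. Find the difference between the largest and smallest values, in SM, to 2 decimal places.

station A: 13.85 nmi = 15.9383 SM.
station C: 81451 ft = 15.4263 SM.
Spread: 15.9383 − 10.5600 = 5.38 SM.

5.38 SM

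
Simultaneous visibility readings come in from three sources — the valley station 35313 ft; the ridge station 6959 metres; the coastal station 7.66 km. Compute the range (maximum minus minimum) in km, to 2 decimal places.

the valley station: 35313 ft = 10.7634 km.
the ridge station: 6959 m = 6.9590 km.
Spread: 10.7634 − 6.9590 = 3.80 km.

3.80 km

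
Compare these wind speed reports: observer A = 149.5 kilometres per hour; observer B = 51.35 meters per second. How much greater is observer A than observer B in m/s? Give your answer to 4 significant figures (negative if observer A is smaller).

-9.822 m/s

observer A: 149.5 km/h = 41.52778 m/s.
Difference: 41.52778 − 51.35000 = -9.822 m/s.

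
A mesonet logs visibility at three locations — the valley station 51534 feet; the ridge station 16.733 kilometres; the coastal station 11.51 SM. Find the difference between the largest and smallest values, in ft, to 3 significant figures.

the ridge station: 16.733 km = 54898.29 ft.
the coastal station: 11.51 SM = 60772.80 ft.
Spread: 60772.80 − 51534.00 = 9240 ft.

9240 ft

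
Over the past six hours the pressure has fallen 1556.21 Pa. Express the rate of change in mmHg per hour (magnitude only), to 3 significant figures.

1556.21 Pa / 6 h × 0.00750062 mmHg/Pa = 1.95 mmHg/h.

1.95 mmHg per hour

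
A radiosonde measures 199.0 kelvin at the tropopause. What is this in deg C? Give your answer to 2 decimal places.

-74.15 °C

°C = 199.0 − 273.15 = -74.15 °C.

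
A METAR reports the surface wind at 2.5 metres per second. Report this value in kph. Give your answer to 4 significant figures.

1 m/s = 3.6 km/h, so 2.5 × 3.6 = 9.000 km/h.

9.000 km/h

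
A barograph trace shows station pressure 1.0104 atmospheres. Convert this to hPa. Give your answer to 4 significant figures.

1 atm = 1013.25 hPa, so 1.0104 × 1013.25 = 1024 hPa.

1024 hPa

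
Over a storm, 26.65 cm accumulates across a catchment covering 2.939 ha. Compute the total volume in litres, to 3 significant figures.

Depth: 26.65 cm × 10 = 266.5 mm.
Area: 2.939 ha = 29390 m².
1 mm over 1 m² is 1 L, so volume = 266.5 × 29390 = 7832435 L ≈ 7830000 L.

7830000 litres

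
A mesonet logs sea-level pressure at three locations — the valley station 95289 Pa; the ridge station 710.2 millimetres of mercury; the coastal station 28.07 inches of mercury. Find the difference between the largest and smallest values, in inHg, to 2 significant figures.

the valley station: 95289 Pa = 28.1388 inHg.
the ridge station: 710.2 mmHg = 27.9606 inHg.
Spread: 28.1388 − 27.9606 = 0.18 inHg.

0.18 inHg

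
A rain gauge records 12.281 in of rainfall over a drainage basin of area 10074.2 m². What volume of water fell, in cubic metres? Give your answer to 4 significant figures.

3143 cubic metres

Depth: 12.281 in × 25.4 = 311.9374 mm.
1 mm over 1 m² is 1 L, so volume = 311.9374 × 10074.2 = 3142519.8 L = 3143 m³.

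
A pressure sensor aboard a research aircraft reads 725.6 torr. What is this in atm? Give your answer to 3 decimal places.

0.955 atm

1 mmHg = 0.00131579 atm, so 725.6 × 0.00131579 = 0.955 atm.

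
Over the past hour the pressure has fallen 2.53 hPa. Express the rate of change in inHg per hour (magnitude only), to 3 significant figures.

2.53 hPa / 1 h × 0.02953 inHg/hPa = 0.0747 inHg/h.

0.0747 inHg per hour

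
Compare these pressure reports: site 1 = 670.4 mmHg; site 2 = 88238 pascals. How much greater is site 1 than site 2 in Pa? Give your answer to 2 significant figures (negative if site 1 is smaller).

site 1: 670.4 mmHg = 89379.33 Pa.
Difference: 89379.33 − 88238.00 = 1100 Pa.

1100 Pa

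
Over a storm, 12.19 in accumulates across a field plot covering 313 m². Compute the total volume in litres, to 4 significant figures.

Depth: 12.19 in × 25.4 = 309.626 mm.
1 mm over 1 m² is 1 L, so volume = 309.626 × 313 = 96912.938 L ≈ 96910 L.

96910 litres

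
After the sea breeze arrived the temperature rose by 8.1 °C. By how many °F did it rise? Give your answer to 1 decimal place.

14.6 °F

A change of 1 °C equals a change of 1.8 °F: Δ°F = 8.1 × 1.8 = 14.6 °F.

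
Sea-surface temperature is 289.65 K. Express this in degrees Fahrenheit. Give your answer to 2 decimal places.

First to °C: 16.50 °C.
Then to °F: 61.70 °F.

61.70 °F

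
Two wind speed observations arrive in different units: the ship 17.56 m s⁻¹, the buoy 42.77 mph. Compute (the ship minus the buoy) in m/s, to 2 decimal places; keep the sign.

the buoy: 42.77 mph = 19.1199 m/s.
Difference: 17.5600 − 19.1199 = -1.56 m/s.

-1.56 m/s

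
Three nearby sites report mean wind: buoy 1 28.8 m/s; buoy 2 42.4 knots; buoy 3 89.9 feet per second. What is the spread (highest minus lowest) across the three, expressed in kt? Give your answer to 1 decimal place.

buoy 1: 28.8 m/s = 55.983 kt.
buoy 3: 89.9 ft/s = 53.264 kt.
Spread: 55.983 − 42.400 = 13.6 kt.

13.6 kt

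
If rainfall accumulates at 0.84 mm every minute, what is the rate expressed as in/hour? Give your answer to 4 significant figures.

0.84 mm/minute × 0.0393701 in/mm × 60 minute/hour = 1.984 in/hour.

1.984 in/hour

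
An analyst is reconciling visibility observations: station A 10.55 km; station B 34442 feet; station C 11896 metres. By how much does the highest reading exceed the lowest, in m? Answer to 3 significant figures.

station A: 10.55 km = 10550.00 m.
station B: 34442 ft = 10497.92 m.
Spread: 11896.00 − 10497.92 = 1400 m.

1400 m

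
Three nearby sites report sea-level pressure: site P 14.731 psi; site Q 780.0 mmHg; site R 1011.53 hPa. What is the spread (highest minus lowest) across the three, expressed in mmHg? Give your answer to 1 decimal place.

21.3 mmHg

site P: 14.731 psi = 761.813 mmHg.
site R: 1011.53 hPa = 758.710 mmHg.
Spread: 780.000 − 758.710 = 21.3 mmHg.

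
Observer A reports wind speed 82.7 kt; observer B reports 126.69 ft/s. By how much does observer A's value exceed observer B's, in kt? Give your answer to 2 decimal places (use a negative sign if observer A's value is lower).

7.64 kt

observer B: 126.69 ft/s = 75.0618 kt.
Difference: 82.7000 − 75.0618 = 7.64 kt.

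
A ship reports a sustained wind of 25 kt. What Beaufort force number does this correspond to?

25 kt lies in the Beaufort 6 band (strong breeze, 22–27 kt).

Beaufort force 6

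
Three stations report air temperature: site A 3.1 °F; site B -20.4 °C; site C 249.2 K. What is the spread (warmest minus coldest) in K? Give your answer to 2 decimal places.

site A: 3.1 °F = -16.056 °C.
site C: 249.2 K = -23.950 °C.
Spread: (-16.056) − (-23.950) = 7.894 °C.

7.89 K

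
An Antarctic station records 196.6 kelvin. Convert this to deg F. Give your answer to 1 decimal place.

First to °C: -76.55 °C.
Then to °F: -105.8 °F.

-105.8 °F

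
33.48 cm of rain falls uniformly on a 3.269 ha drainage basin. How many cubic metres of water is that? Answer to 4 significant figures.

Depth: 33.48 cm × 10 = 334.8 mm.
Area: 3.269 ha = 32690 m².
1 mm over 1 m² is 1 L, so volume = 334.8 × 32690 = 10944612 L = 10940 m³.

10940 cubic metres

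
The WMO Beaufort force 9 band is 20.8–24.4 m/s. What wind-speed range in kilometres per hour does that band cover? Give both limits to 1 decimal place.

20.8–24.4 m/s × 3.6 = 74.9–87.8 km/h.

74.9 to 87.8 km/h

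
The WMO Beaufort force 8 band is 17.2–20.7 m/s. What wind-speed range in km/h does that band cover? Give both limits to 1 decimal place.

17.2–20.7 m/s × 3.6 = 61.9–74.5 km/h.

61.9 to 74.5 km/h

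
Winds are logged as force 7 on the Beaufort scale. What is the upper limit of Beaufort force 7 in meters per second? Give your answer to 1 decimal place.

Beaufort 7 (near gale) spans 13.9–17.1 m/s.

17.1 m/s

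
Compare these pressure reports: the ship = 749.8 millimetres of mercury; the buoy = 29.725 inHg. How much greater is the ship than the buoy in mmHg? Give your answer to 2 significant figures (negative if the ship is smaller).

the buoy: 29.725 inHg = 755.015 mmHg.
Difference: 749.800 − 755.015 = -5.2 mmHg.

-5.2 mmHg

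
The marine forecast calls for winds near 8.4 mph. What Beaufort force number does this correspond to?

8.4 mph = 3.8 m/s, which is Beaufort 3 (gentle breeze, 3.4–5.4 m/s).

Beaufort force 3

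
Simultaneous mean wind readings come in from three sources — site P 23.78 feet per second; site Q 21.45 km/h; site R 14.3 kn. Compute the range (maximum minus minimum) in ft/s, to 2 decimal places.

site Q: 21.45 km/h = 19.5483 ft/s.
site R: 14.3 kt = 24.1357 ft/s.
Spread: 24.1357 − 19.5483 = 4.59 ft/s.

4.59 ft/s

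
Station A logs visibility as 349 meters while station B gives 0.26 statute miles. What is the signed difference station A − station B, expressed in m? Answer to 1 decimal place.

-69.4 m

station B: 0.26 SM = 418.429 m.
Difference: 349.000 − 418.429 = -69.4 m.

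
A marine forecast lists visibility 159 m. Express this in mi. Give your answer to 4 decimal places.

0.0988 SM

1 m = 0.000621371 SM, so 159 × 0.000621371 = 0.0988 SM.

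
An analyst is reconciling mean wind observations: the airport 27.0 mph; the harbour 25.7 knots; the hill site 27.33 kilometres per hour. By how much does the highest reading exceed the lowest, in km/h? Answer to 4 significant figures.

the airport: 27.0 mph = 43.4523 km/h.
the harbour: 25.7 kt = 47.5964 km/h.
Spread: 47.5964 − 27.3300 = 20.27 km/h.

20.27 km/h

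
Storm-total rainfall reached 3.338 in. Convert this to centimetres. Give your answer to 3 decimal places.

8.479 cm

1 in = 2.54 cm, so 3.338 × 2.54 = 8.479 cm.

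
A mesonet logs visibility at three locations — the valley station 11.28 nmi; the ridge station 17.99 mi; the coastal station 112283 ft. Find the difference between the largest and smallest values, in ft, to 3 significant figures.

43700 ft

the valley station: 11.28 nmi = 68538.58 ft.
the ridge station: 17.99 SM = 94987.20 ft.
Spread: 112283.00 − 68538.58 = 43700 ft.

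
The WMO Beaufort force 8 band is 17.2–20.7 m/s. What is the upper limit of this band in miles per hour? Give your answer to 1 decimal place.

46.3 mph

17.2–20.7 m/s × 2.237 = 38.5–46.3 mph.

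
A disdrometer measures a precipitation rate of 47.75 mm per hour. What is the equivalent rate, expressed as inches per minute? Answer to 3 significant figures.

47.75 mm/hour × 0.0393701 in/mm × 0.0166667 hour/minute = 0.0313 in/minute.

0.0313 in/minute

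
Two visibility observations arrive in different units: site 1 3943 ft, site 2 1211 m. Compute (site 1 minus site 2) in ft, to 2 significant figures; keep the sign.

-30 ft

site 2: 1211 m = 3973.10 ft.
Difference: 3943.00 − 3973.10 = -30 ft.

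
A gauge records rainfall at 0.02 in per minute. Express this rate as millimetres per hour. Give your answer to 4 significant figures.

30.48 mm/hour

0.02 in/minute × 25.4 mm/in × 60 minute/hour = 30.48 mm/hour.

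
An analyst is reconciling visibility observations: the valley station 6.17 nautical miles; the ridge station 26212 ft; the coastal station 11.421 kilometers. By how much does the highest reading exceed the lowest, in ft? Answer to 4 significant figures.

11280 ft

the valley station: 6.17 nmi = 37489.63 ft.
the coastal station: 11.421 km = 37470.47 ft.
Spread: 37489.63 − 26212.00 = 11280 ft.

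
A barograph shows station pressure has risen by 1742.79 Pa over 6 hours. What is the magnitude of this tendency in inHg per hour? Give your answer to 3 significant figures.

1742.79 Pa / 6 h × 0.0002953 inHg/Pa = 0.0858 inHg/h.

0.0858 inHg per hour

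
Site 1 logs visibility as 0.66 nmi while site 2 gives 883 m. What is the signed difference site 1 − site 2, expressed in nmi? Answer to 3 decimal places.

0.183 nmi

site 2: 883 m = 0.47678 nmi.
Difference: 0.66000 − 0.47678 = 0.183 nmi.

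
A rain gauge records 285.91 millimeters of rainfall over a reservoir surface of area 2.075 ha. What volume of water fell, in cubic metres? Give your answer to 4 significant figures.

5933 cubic metres

Area: 2.075 ha = 20750 m².
1 mm over 1 m² is 1 L, so volume = 285.91 × 20750 = 5932632.5 L = 5933 m³.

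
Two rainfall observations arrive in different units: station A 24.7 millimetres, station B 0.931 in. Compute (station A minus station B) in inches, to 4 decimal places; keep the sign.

station A: 24.7 mm = 0.972441 in.
Difference: 0.972441 − 0.931000 = 0.0414 in.

0.0414 in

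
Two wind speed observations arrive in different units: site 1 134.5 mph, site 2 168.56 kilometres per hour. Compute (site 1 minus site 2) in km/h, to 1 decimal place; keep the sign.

47.9 km/h

site 1: 134.5 mph = 216.457 km/h.
Difference: 216.457 − 168.560 = 47.9 km/h.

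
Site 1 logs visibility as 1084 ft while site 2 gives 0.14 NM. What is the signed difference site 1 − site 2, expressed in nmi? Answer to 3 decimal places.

site 1: 1084 ft = 0.17840 nmi.
Difference: 0.17840 − 0.14000 = 0.038 nmi.

0.038 nmi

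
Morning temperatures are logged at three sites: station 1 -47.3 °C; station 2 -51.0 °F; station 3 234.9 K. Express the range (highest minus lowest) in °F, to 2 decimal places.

16.29 °F

station 2: -51.0 °F = -46.111 °C.
station 3: 234.9 K = -38.250 °C.
Spread: (-38.250) − (-47.300) = 9.050 °C = 16.29 °F.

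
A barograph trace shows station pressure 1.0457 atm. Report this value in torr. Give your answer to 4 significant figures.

794.7 mmHg

1 atm = 760 mmHg, so 1.0457 × 760 = 794.7 mmHg.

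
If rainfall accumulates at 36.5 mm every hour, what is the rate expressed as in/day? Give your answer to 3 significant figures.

34.5 in/day

36.5 mm/hour × 0.0393701 in/mm × 24 hour/day = 34.5 in/day.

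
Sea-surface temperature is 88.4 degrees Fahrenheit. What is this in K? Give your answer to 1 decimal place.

First to °C: 31.33 °C.
Then to K: 304.5 K.

304.5 K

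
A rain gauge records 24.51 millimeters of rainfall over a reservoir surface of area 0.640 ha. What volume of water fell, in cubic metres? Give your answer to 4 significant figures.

Area: 0.640 ha = 6400 m².
1 mm over 1 m² is 1 L, so volume = 24.51 × 6400 = 156864 L = 156.9 m³.

156.9 cubic metres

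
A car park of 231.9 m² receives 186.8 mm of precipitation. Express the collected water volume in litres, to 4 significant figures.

1 mm over 1 m² is 1 L, so volume = 186.8 × 231.9 = 43318.92 L ≈ 43320 L.

43320 litres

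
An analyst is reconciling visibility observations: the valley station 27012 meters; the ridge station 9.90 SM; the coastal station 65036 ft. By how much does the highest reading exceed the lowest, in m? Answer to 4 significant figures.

11080 m

the ridge station: 9.90 SM = 15932.51 m.
the coastal station: 65036 ft = 19822.97 m.
Spread: 27012.00 − 15932.51 = 11080 m.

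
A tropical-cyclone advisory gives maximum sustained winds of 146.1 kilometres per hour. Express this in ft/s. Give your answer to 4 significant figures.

133.1 ft/s

1 km/h = 0.911344 ft/s, so 146.1 × 0.911344 = 133.1 ft/s.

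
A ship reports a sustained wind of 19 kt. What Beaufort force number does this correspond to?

Beaufort force 5

19 kt lies in the Beaufort 5 band (fresh breeze, 17–21 kt).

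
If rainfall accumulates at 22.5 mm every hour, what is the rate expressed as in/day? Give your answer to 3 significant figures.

22.5 mm/hour × 0.0393701 in/mm × 24 hour/day = 21.3 in/day.

21.3 in/day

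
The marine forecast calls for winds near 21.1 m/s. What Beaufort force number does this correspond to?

21.1 m/s lies in the Beaufort 9 band (strong gale, 20.8–24.4 m/s).

Beaufort force 9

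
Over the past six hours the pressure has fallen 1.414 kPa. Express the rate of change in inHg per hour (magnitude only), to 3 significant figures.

1.414 kPa / 6 h × 0.2953 inHg/kPa = 0.0696 inHg/h.

0.0696 inHg per hour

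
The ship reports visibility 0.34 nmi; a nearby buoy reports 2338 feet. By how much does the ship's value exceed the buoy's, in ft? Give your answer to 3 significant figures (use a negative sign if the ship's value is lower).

the ship: 0.34 nmi = 2065.88 ft.
Difference: 2065.88 − 2338.00 = -272 ft.

-272 ft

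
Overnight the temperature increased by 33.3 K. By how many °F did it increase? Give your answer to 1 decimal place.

For a temperature change the 32° offset cancels: Δ°F = 33.3 × 1.8 = 59.9 °F.

59.9 °F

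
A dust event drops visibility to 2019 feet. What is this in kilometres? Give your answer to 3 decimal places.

1 ft = 0.0003048 km, so 2019 × 0.0003048 = 0.615 km.

0.615 km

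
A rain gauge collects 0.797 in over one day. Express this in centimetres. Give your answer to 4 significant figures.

2.024 cm

1 in = 2.54 cm, so 0.797 × 2.54 = 2.024 cm.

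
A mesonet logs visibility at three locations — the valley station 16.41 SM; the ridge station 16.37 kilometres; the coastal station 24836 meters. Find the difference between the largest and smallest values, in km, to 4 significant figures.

the valley station: 16.41 SM = 26.4093 km.
the coastal station: 24836 m = 24.8360 km.
Spread: 26.4093 − 16.3700 = 10.04 km.

10.04 km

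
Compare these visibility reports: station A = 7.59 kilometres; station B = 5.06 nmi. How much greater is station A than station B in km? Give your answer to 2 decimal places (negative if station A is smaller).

-1.78 km

station B: 5.06 nmi = 9.3711 km.
Difference: 7.5900 − 9.3711 = -1.78 km.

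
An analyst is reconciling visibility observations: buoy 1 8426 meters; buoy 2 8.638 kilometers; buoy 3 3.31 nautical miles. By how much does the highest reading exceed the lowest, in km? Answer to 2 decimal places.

buoy 1: 8426 m = 8.4260 km.
buoy 3: 3.31 nmi = 6.1301 km.
Spread: 8.6380 − 6.1301 = 2.51 km.

2.51 km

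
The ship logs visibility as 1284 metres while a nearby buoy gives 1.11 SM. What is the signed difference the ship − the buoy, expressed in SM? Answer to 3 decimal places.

the ship: 1284 m = 0.79784 SM.
Difference: 0.79784 − 1.11000 = -0.312 SM.

-0.312 SM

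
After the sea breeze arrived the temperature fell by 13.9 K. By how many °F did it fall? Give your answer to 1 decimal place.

25.0 °F

Converting a difference, only the 9/5 scale factor applies: Δ°F = 13.9 × 1.8 = 25.0 °F.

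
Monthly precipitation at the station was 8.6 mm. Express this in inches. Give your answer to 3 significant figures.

1 mm = 0.0393701 in, so 8.6 × 0.0393701 = 0.339 in.

0.339 in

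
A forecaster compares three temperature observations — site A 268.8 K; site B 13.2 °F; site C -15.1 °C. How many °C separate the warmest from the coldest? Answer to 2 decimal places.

10.75 °C

site A: 268.8 K = -4.350 °C.
site B: 13.2 °F = -10.444 °C.
Spread: (-4.350) − (-15.100) = 10.750 °C.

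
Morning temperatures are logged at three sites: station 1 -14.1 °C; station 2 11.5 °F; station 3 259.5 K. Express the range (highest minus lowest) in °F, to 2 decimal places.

4.88 °F

station 2: 11.5 °F = -11.389 °C.
station 3: 259.5 K = -13.650 °C.
Spread: (-11.389) − (-14.100) = 2.711 °C = 4.88 °F.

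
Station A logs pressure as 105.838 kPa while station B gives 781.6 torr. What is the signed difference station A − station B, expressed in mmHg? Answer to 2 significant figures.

station A: 105.838 kPa = 793.85 mmHg.
Difference: 793.85 − 781.60 = 12 mmHg.

12 mmHg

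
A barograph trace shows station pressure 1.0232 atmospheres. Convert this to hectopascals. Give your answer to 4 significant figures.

1 atm = 1013.25 hPa, so 1.0232 × 1013.25 = 1037 hPa.

1037 hPa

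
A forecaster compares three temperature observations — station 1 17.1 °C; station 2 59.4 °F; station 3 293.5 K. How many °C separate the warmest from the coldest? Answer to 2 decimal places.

5.13 °C

station 2: 59.4 °F = 15.222 °C.
station 3: 293.5 K = 20.350 °C.
Spread: 20.350 − 15.222 = 5.128 °C.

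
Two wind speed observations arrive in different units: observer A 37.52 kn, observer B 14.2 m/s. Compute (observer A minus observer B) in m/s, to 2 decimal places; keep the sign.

observer A: 37.52 kt = 19.3020 m/s.
Difference: 19.3020 − 14.2000 = 5.10 m/s.

5.10 m/s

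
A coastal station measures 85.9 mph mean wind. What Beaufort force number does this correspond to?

85.9 mph = 38.4 m/s, which is Beaufort 12 (hurricane force, ≥32.7 m/s).

Beaufort force 12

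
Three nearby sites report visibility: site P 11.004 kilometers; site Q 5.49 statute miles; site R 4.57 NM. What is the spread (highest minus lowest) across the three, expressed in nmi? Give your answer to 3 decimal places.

1.372 nmi

site P: 11.004 km = 5.94168 nmi.
site Q: 5.49 SM = 4.77068 nmi.
Spread: 5.94168 − 4.57000 = 1.372 nmi.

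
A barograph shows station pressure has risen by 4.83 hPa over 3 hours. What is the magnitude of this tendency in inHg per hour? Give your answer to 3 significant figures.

0.0475 inHg per hour

4.83 hPa / 3 h × 0.02953 inHg/hPa = 0.0475 inHg/h.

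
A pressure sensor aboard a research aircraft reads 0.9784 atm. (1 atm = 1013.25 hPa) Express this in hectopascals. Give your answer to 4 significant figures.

991.4 hPa

1 atm = 1013.25 hPa, so 0.9784 × 1013.25 = 991.4 hPa.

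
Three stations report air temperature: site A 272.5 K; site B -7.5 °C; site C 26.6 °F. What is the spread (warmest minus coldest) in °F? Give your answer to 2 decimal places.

12.33 °F

site A: 272.5 K = -0.650 °C.
site C: 26.6 °F = -3.000 °C.
Spread: (-0.650) − (-7.500) = 6.850 °C = 12.33 °F.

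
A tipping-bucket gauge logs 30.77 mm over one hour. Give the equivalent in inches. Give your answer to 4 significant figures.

1 mm = 0.0393701 in, so 30.77 × 0.0393701 = 1.211 in.

1.211 in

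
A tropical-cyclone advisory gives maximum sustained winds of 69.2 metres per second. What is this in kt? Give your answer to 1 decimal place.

134.5 kt

1 m/s = 1.94384 kt, so 69.2 × 1.94384 = 134.5 kt.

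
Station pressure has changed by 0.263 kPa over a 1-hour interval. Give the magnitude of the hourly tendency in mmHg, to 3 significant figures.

1.97 mmHg per hour

0.263 kPa / 1 h × 7.50062 mmHg/kPa = 1.97 mmHg/h.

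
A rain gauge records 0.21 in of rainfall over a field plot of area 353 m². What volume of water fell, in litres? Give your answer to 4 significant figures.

Depth: 0.21 in × 25.4 = 5.334 mm.
1 mm over 1 m² is 1 L, so volume = 5.334 × 353 = 1882.902 L ≈ 1883 L.

1883 litres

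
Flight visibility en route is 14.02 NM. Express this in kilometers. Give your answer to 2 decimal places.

25.97 km

1 nmi = 1.852 km, so 14.02 × 1.852 = 25.97 km.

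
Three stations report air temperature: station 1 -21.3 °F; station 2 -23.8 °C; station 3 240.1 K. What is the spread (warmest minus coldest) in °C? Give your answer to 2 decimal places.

station 1: -21.3 °F = -29.611 °C.
station 3: 240.1 K = -33.050 °C.
Spread: (-23.800) − (-33.050) = 9.250 °C.

9.25 °C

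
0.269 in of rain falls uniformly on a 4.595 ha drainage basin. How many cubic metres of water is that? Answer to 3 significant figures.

Depth: 0.269 in × 25.4 = 6.8326 mm.
Area: 4.595 ha = 45950 m².
1 mm over 1 m² is 1 L, so volume = 6.8326 × 45950 = 313957.97 L = 314 m³.

314 cubic metres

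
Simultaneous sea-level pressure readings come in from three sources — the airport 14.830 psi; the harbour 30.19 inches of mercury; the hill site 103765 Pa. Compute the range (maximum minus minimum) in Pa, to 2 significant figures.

1500 Pa

the airport: 14.830 psi = 102249.25 Pa.
the harbour: 30.19 inHg = 102235.08 Pa.
Spread: 103765.00 − 102235.08 = 1500 Pa.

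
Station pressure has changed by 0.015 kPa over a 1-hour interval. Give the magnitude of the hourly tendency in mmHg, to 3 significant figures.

0.113 mmHg per hour

0.015 kPa / 1 h × 7.50062 mmHg/kPa = 0.113 mmHg/h.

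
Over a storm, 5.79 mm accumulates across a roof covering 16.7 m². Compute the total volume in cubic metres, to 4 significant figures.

0.09669 cubic metres

1 mm over 1 m² is 1 L, so volume = 5.79 × 16.7 = 96.693 L = 0.09669 m³.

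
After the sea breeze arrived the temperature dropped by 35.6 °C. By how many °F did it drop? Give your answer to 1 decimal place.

Converting a difference, only the 9/5 scale factor applies: Δ°F = 35.6 × 1.8 = 64.1 °F.

64.1 °F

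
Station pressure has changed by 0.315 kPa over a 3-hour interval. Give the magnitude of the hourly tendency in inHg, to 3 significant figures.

0.315 kPa / 3 h × 0.2953 inHg/kPa = 0.0310 inHg/h.

0.0310 inHg per hour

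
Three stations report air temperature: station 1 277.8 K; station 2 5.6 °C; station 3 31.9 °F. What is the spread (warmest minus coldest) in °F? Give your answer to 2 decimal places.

station 1: 277.8 K = 4.650 °C.
station 3: 31.9 °F = -0.056 °C.
Spread: 5.600 − (-0.056) = 5.656 °C = 10.18 °F.

10.18 °F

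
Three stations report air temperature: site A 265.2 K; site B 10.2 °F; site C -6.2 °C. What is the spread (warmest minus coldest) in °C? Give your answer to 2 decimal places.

site A: 265.2 K = -7.950 °C.
site B: 10.2 °F = -12.111 °C.
Spread: (-6.200) − (-12.111) = 5.911 °C.

5.91 °C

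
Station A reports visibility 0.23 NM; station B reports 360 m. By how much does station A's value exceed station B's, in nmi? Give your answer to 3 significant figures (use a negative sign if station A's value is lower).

0.0356 nmi

station B: 360 m = 0.194384 nmi.
Difference: 0.230000 − 0.194384 = 0.0356 nmi.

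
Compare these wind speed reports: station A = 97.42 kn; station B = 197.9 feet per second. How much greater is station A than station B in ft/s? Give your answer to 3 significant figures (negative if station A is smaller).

-33.5 ft/s

station A: 97.42 kt = 164.426 ft/s.
Difference: 164.426 − 197.900 = -33.5 ft/s.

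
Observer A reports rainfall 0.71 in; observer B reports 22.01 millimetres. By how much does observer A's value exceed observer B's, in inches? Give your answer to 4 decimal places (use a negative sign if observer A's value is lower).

observer B: 22.01 mm = 0.866535 in.
Difference: 0.710000 − 0.866535 = -0.1565 in.

-0.1565 in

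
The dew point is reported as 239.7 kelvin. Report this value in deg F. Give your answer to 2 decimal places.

-28.21 °F

First to °C: -33.45 °C.
Then to °F: -28.21 °F.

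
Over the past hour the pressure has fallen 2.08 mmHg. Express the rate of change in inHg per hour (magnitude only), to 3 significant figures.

0.0819 inHg per hour

2.08 mmHg / 1 h × 0.0393701 inHg/mmHg = 0.0819 inHg/h.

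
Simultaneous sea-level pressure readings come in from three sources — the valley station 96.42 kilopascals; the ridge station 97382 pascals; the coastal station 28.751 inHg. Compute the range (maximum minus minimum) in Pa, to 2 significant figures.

the valley station: 96.42 kPa = 96420.00 Pa.
the coastal station: 28.751 inHg = 97362.07 Pa.
Spread: 97382.00 − 96420.00 = 960 Pa.

960 Pa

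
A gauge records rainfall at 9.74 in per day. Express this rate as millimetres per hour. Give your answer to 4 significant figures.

9.74 in/day × 25.4 mm/in × 0.0416667 day/hour = 10.31 mm/hour.

10.31 mm/hour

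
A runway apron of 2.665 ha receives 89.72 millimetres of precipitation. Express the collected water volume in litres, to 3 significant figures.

2390000 litres

Area: 2.665 ha = 26650 m².
1 mm over 1 m² is 1 L, so volume = 89.72 × 26650 = 2391038 L ≈ 2390000 L.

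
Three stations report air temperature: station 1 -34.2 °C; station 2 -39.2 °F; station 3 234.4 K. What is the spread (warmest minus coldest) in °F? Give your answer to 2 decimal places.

9.64 °F

station 2: -39.2 °F = -39.556 °C.
station 3: 234.4 K = -38.750 °C.
Spread: (-34.200) − (-39.556) = 5.356 °C = 9.64 °F.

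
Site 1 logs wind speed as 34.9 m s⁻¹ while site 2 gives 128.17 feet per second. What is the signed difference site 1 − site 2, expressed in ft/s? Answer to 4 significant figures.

site 1: 34.9 m/s = 114.5013 ft/s.
Difference: 114.5013 − 128.1700 = -13.67 ft/s.

-13.67 ft/s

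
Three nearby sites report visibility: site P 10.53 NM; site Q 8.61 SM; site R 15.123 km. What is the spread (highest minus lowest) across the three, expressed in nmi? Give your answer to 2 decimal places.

site Q: 8.61 SM = 7.4819 nmi.
site R: 15.123 km = 8.1658 nmi.
Spread: 10.5300 − 7.4819 = 3.05 nmi.

3.05 nmi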